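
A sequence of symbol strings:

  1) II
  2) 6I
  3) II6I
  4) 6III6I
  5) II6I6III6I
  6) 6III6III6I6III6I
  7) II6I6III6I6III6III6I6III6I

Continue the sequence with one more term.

From term 3 onward, concatenate the second-to-last term with the last: II·6I = II6I, 6I·II6I = 6III6I, …
Continuing: 6III6III6I6III6I · II6I6III6I6III6III6I6III6I gives term 8.

6III6III6I6III6III6I6III6I6III6III6I6III6I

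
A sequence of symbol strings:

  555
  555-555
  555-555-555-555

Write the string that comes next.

Each string is two copies of the previous one joined by '-'.
Doubling 555-555-555-555 with '-' between the halves:

555-555-555-555-555-555-555-555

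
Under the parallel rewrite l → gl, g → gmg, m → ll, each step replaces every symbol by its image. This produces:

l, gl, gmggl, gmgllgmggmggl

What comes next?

Rewriting the 13 symbols of gmgllgmggmggl one by one yields gmg ll gmg gl gl gmg ll gmg gmg ll gmg gmg gl; concatenated:

gmgllgmgglglgmgllgmggmgllgmggmggl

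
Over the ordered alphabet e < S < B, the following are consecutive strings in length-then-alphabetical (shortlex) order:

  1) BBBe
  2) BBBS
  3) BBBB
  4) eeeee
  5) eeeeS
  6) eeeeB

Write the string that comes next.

eeeSe

Find the rightmost character of eeeeB below B, bump it to the next letter, and reset everything to its right to e.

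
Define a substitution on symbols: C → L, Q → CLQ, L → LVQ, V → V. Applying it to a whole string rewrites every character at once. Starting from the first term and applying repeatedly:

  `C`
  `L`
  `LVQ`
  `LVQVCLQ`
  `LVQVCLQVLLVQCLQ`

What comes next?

LVQVCLQVLLVQCLQVLVQLVQVCLQLLVQCLQ

Replace each of the 15 characters of LVQVCLQVLLVQCLQ in place — LVQ V CLQ V L LVQ CLQ V LVQ LVQ V CLQ L LVQ CLQ — and concatenate.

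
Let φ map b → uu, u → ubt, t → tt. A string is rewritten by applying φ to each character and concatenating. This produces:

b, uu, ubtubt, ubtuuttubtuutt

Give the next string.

Rewriting the 14 symbols of ubtuuttubtuutt one by one yields ubt uu tt ubt ubt tt tt ubt uu tt ubt ubt tt tt; concatenated:

ubtuuttubtubtttttubtuuttubtubttttt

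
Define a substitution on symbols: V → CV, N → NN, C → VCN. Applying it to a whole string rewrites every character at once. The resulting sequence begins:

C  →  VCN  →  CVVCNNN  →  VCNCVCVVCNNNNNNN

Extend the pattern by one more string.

CVVCNNNVCNCVVCNCVCVVCNNNNNNNNNNNNNNN

Applying the rule to each of the 16 symbols of VCNCVCVVCNNNNNNN gives the pieces CV VCN NN VCN CV VCN CV CV VCN NN NN NN NN NN NN NN, which concatenate to the answer.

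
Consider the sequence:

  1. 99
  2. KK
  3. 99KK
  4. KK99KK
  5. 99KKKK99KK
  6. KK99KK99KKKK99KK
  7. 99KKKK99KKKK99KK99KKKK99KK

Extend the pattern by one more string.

From term 3 onward, concatenate the second-to-last term with the last: 99·KK = 99KK, KK·99KK = KK99KK, …
The next term joins KK99KK99KKKK99KK and 99KKKK99KKKK99KK99KKKK99KK.

KK99KK99KKKK99KK99KKKK99KKKK99KK99KKKK99KK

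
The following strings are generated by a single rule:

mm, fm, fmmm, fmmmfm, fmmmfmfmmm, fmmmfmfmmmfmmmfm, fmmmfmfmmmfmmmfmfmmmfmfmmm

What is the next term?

From term 3 onward, concatenate the last term with the second-to-last: fm·mm = fmmm, fmmm·fm = fmmmfm, …
So term 8 is fmmmfmfmmmfmmmfmfmmmfmfmmm·fmmmfmfmmmfmmmfm.

fmmmfmfmmmfmmmfmfmmmfmfmmmfmmmfmfmmmfmmmfm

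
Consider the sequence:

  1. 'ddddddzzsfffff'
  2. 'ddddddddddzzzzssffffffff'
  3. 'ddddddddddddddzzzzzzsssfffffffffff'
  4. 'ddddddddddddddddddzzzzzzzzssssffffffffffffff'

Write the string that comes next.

ddddddddddddddddddddddzzzzzzzzzzsssssfffffffffffffffff

Term n consists of 4n+2 d's, followed by 2n z's, followed by n s's, followed by 3n+2 f's (n = 1, 2, …).
For the next term, n = 5, so the run lengths are 22, 10, 5, 17.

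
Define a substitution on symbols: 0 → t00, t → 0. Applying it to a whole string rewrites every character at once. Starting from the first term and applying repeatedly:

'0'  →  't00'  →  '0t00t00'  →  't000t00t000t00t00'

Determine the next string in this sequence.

0t00t00t000t00t000t00t00t000t00t000t00t00

Applying the rule to each of the 17 symbols of t000t00t000t00t00 gives the pieces 0 t00 t00 t00 0 t00 t00 0 t00 t00 t00 0 t00 t00 0 t00 t00, which concatenate to the answer.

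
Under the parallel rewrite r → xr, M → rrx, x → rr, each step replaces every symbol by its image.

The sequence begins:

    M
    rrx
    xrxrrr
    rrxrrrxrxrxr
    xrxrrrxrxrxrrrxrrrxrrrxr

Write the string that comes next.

Rewriting the 24 symbols of xrxrrrxrxrxrrrxrrrxrrrxr one by one yields rr xr rr xr xr xr rr xr rr xr rr xr xr xr rr xr xr xr rr xr xr xr rr xr; concatenated:

rrxrrrxrxrxrrrxrrrxrrrxrxrxrrrxrxrxrrrxrxrxrrrxr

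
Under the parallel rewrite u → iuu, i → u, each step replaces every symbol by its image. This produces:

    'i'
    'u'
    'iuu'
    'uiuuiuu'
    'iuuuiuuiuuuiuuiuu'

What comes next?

Rewriting the 17 symbols of iuuuiuuiuuuiuuiuu one by one yields u iuu iuu iuu u iuu iuu u iuu iuu iuu u iuu iuu u iuu iuu; concatenated:

uiuuiuuiuuuiuuiuuuiuuiuuiuuuiuuiuuuiuuiuu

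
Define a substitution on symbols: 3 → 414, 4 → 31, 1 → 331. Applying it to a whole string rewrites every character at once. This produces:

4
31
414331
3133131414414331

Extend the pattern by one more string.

Replace each of the 16 characters of 3133131414414331 in place — 414 331 414 414 331 414 331 31 331 31 31 331 31 414 414 331 — and concatenate.

41433141441433141433131331313133131414414331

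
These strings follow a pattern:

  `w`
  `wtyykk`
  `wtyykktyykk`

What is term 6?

wtyykktyykktyykktyykktyykk

The strings grow by a fixed suffix tyykk each time.
From wtyykktyykk, 3 further steps: wtyykktyykk → wtyykktyykktyykk → wtyykktyykktyykktyykk → (answer).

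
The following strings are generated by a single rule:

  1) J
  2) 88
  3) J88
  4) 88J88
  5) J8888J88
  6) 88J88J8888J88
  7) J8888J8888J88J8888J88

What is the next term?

88J88J8888J88J8888J8888J88J8888J88

From term 3 onward, concatenate the second-to-last term with the last: J·88 = J88, 88·J88 = 88J88, …
The next term joins 88J88J8888J88 and J8888J8888J88J8888J88.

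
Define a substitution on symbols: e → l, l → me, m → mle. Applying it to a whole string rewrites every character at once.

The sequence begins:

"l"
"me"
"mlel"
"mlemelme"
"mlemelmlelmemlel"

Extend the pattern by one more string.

Rewriting the 16 symbols of mlemelmlelmemlel one by one yields mle me l mle l me mle me l me mle l mle me l me; concatenated:

mlemelmlelmemlemelmemlelmlemelme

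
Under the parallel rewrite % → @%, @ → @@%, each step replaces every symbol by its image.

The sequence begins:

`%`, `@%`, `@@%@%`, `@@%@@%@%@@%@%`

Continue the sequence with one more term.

φ(@@%@@%@%@@%@%) expands symbol-by-symbol to @@% @@% @% @@% @@% @% @@% @% @@% @@% @% @@% @%; joining the 13 pieces gives the next term.

@@%@@%@%@@%@@%@%@@%@%@@%@@%@%@@%@%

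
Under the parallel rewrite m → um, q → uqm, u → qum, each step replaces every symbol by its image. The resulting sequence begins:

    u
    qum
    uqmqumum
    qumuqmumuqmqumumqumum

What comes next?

uqmqumumqumuqmumqumumqumuqmumuqmqumumqumumuqmqumumqumum

φ(qumuqmumuqmqumumqumum) expands symbol-by-symbol to uqm qum um qum uqm um qum um qum uqm um uqm qum um qum um uqm qum um qum um; joining the 21 pieces gives the next term.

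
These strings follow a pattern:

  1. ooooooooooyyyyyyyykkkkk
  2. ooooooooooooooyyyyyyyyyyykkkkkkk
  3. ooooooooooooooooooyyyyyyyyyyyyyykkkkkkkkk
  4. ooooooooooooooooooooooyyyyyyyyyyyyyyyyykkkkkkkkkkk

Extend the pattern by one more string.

ooooooooooooooooooooooooooyyyyyyyyyyyyyyyyyyyykkkkkkkkkkkkk

Reading off run lengths: o runs 10, 14, 18, 22; y runs 8, 11, 14, 17; k runs 5, 7, 9, 11 — each is linear in n, where the shown terms are n = 2, 3, 4, 5.
Setting n = 6 gives 26, 20, 13 characters in each block.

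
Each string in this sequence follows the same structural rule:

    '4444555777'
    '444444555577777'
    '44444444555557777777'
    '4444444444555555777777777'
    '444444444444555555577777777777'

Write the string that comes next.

44444444444444555555557777777777777

The n-th term is 2n 4's then n+1 5's then 2n-1 7's, where the shown terms are n = 2, 3, 4, 5, 6.
For the next term, n = 7, so the run lengths are 14, 8, 13.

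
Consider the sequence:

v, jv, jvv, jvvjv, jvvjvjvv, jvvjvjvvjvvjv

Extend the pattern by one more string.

jvvjvjvvjvvjvjvvjvjvv

This is a Fibonacci-style word recurrence s(k) = s(k−1)·s(k−2): e.g. jv·v = jvv.
Continuing: jvvjvjvvjvvjv · jvvjvjvv gives term 7.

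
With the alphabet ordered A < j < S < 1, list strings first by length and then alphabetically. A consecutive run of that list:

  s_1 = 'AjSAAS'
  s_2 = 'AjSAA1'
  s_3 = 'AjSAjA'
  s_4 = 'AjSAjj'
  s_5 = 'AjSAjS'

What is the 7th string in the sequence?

Stepping forward 2 times from AjSAjS: AjSAjS → AjSAj1, then the target.

AjSASA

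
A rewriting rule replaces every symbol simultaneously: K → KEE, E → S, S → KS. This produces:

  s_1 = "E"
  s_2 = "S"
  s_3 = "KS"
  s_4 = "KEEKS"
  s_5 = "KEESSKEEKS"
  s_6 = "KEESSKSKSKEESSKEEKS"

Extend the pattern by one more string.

KEESSKSKSKEEKSKEEKSKEESSKSKSKEESSKEEKS

Replace each of the 19 characters of KEESSKSKSKEESSKEEKS in place — KEE S S KS KS KEE KS KEE KS KEE S S KS KS KEE S S KEE KS — and concatenate.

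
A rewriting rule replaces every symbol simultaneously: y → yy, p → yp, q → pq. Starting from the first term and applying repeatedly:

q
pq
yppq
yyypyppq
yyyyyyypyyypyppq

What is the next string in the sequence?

Applying the rule to each of the 16 symbols of yyyyyyypyyypyppq gives the pieces yy yy yy yy yy yy yy yp yy yy yy yp yy yp yp pq, which concatenate to the answer.

yyyyyyyyyyyyyyypyyyyyyypyyypyppq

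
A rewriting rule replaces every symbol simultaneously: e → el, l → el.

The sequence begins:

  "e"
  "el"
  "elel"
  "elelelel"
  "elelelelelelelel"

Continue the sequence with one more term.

φ(elelelelelelelel) expands symbol-by-symbol to el el el el el el el el el el el el el el el el; joining the 16 pieces gives the next term.

elelelelelelelelelelelelelelelel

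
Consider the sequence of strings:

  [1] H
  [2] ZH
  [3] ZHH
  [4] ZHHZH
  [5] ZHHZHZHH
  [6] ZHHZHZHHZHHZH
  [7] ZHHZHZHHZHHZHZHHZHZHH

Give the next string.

ZHHZHZHHZHHZHZHHZHZHHZHHZHZHHZHHZH

This is a Fibonacci-style word recurrence s(k) = s(k−1)·s(k−2): e.g. ZH·H = ZHH.
Continuing: ZHHZHZHHZHHZHZHHZHZHH · ZHHZHZHHZHHZH gives term 8.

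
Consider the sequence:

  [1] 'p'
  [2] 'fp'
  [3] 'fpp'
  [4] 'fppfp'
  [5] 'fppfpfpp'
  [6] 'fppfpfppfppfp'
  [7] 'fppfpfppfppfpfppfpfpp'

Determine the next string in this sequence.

fppfpfppfppfpfppfpfppfppfpfppfppfp

This is a Fibonacci-style word recurrence s(k) = s(k−1)·s(k−2): e.g. fp·p = fpp.
So term 8 is fppfpfppfppfpfppfpfpp·fppfpfppfppfp.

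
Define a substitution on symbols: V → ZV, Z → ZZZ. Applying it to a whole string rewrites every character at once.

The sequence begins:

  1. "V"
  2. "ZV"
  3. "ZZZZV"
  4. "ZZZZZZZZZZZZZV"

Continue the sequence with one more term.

Rewriting the 14 symbols of ZZZZZZZZZZZZZV one by one yields ZZZ ZZZ ZZZ ZZZ ZZZ ZZZ ZZZ ZZZ ZZZ ZZZ ZZZ ZZZ ZZZ ZV; concatenated:

ZZZZZZZZZZZZZZZZZZZZZZZZZZZZZZZZZZZZZZZZV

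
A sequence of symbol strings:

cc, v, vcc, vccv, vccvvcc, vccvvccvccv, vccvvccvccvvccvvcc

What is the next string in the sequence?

This is a Fibonacci-style word recurrence s(k) = s(k−1)·s(k−2): e.g. v·cc = vcc.
The next term joins vccvvccvccvvccvvcc and vccvvccvccv.

vccvvccvccvvccvvccvccvvccvccv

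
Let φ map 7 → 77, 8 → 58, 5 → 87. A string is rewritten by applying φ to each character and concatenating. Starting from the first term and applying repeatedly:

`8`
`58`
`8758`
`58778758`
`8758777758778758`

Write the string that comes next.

Applying the rule to each of the 16 symbols of 8758777758778758 gives the pieces 58 77 87 58 77 77 77 77 87 58 77 77 58 77 87 58, which concatenate to the answer.

58778758777777778758777758778758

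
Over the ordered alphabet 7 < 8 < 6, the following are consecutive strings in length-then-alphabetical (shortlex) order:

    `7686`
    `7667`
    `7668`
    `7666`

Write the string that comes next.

Find the rightmost character of 7666 below 6, bump it to the next letter, and reset everything to its right to 7.

8777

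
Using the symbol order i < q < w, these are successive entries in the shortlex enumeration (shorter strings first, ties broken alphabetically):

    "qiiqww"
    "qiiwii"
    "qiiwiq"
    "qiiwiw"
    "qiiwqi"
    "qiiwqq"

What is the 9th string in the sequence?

Stepping forward 3 times from qiiwqq: qiiwqq → qiiwqw → qiiwwi, then the target.

qiiwwq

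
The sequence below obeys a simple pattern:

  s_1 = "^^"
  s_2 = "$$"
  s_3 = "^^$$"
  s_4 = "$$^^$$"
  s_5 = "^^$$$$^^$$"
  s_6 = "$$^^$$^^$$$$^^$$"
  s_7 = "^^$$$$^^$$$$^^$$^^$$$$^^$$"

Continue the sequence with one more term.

$$^^$$^^$$$$^^$$^^$$$$^^$$$$^^$$^^$$$$^^$$

This is a Fibonacci-style word recurrence s(k) = s(k−2)·s(k−1): e.g. ^^·$$ = ^^$$.
Continuing: $$^^$$^^$$$$^^$$ · ^^$$$$^^$$$$^^$$^^$$$$^^$$ gives term 8.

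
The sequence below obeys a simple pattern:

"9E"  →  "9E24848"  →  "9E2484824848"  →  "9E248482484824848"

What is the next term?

9E24848248482484824848

Each term is the previous one with 24848 appended.
One more step from 9E248482484824848 gives the answer.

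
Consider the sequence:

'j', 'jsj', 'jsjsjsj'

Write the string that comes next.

Each string is two copies of the previous one joined by 's'.
Doubling jsjsjsj with 's' between the halves:

jsjsjsjsjsjsjsj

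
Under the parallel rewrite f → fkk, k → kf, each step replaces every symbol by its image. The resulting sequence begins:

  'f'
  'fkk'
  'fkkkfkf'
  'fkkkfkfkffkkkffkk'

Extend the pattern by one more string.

φ(fkkkfkfkffkkkffkk) expands symbol-by-symbol to fkk kf kf kf fkk kf fkk kf fkk fkk kf kf kf fkk fkk kf kf; joining the 17 pieces gives the next term.

fkkkfkfkffkkkffkkkffkkfkkkfkfkffkkfkkkfkf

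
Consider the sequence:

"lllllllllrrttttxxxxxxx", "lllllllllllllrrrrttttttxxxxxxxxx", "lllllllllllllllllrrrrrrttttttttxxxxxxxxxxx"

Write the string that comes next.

Term n consists of 4n+1 l's, followed by 2n-2 r's, followed by 2n t's, followed by 2n+3 x's, where the shown terms are n = 2, 3, 4.
At n = 5 the blocks have lengths 21, 8, 10, 13.

lllllllllllllllllllllrrrrrrrrttttttttttxxxxxxxxxxxxx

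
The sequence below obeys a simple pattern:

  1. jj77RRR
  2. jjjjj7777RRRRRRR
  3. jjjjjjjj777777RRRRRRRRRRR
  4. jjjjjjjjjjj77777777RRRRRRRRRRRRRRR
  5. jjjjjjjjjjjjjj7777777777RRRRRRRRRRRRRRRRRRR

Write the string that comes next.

jjjjjjjjjjjjjjjjj777777777777RRRRRRRRRRRRRRRRRRRRRRR

The n-th term is 3n-1 j's then 2n 7's then 4n-1 R's (n = 1, 2, …).
At n = 6 the blocks have lengths 17, 12, 23.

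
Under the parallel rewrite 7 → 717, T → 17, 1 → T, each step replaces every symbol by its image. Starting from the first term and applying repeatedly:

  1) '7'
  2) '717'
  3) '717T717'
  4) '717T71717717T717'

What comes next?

φ(717T71717717T717) expands symbol-by-symbol to 717 T 717 17 717 T 717 T 717 717 T 717 17 717 T 717; joining the 16 pieces gives the next term.

717T71717717T717T717717T71717717T717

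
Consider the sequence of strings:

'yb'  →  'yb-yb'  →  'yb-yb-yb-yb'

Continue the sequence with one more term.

yb-yb-yb-yb-yb-yb-yb-yb

Every step duplicates the string with '-' between the halves.
So the next term is two copies of yb-yb-yb-yb with '-' between the halves.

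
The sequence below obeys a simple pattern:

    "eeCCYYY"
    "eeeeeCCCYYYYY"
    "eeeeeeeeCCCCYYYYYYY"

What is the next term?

The n-th term is 3n-1 e's then n+1 C's then 2n+1 Y's (n = 1, 2, …).
For the next term, n = 4, so the run lengths are 11, 5, 9.

eeeeeeeeeeeCCCCCYYYYYYYYY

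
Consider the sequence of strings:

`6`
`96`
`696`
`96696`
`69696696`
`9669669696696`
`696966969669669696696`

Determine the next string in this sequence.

9669669696696696966969669669696696

From term 3 onward, concatenate the second-to-last term with the last: 6·96 = 696, 96·696 = 96696, …
So term 8 is 9669669696696·696966969669669696696.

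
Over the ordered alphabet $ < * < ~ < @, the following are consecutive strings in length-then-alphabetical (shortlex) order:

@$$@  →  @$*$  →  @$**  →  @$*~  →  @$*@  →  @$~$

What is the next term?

Treat @$~$ as a base-4 numeral over the given alphabet and add one, carrying through any trailing @'s.

@$~*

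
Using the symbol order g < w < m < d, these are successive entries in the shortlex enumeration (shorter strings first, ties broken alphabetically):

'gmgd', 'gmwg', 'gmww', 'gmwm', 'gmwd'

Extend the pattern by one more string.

gmmg

Find the rightmost character of gmwd below d, bump it to the next letter, and reset everything to its right to g.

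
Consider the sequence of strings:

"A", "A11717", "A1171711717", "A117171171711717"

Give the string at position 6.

A1171711717117171171711717

Each term is the previous one with 11717 appended.
From A117171171711717, 2 further steps: A117171171711717 → A11717117171171711717 → (answer).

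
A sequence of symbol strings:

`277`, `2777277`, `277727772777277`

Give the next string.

Each string is two copies of the previous one joined by '7'.
Doubling 277727772777277 with '7' between the halves:

2777277727772777277727772777277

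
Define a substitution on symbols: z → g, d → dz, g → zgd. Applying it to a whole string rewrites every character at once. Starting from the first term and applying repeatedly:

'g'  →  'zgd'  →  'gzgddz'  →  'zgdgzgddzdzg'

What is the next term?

gzgddzzgdgzgddzdzgdzgzgd

Expanding zgdgzgddzdzg: z→g, g→zgd, d→dz, g→zgd, z→g, g→zgd, d→dz, d→dz, z→g, d→dz, z→g, g→zgd. Concatenated: g zgd dz zgd g zgd dz dz g dz g zgd.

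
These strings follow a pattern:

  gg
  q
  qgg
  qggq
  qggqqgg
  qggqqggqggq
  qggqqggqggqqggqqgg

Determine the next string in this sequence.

Each term (from the third on) is the previous term followed by the one before it: term 3 = q·gg = qgg.
Continuing: qggqqggqggqqggqqgg · qggqqggqggq gives term 8.

qggqqggqggqqggqqggqggqqggqggq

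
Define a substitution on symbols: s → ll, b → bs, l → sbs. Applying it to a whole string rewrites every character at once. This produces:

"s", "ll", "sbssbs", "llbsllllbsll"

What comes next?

sbssbsbsllsbssbssbssbsbsllsbssbs

Apply φ to llbsllllbsll symbol by symbol: l→sbs, l→sbs, b→bs, s→ll, l→sbs, l→sbs, l→sbs, l→sbs, b→bs, s→ll, l→sbs, l→sbs; joined: sbs sbs bs ll sbs sbs sbs sbs bs ll sbs sbs.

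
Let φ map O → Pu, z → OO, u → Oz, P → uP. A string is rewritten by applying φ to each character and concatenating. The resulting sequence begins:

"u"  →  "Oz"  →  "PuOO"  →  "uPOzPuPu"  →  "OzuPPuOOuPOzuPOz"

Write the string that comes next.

φ(OzuPPuOOuPOzuPOz) expands symbol-by-symbol to Pu OO Oz uP uP Oz Pu Pu Oz uP Pu OO Oz uP Pu OO; joining the 16 pieces gives the next term.

PuOOOzuPuPOzPuPuOzuPPuOOOzuPPuOO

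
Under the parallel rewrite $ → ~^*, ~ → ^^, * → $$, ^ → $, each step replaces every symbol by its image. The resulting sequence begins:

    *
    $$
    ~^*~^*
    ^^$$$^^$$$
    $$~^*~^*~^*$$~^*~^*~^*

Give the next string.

Applying the rule to each of the 22 symbols of $$~^*~^*~^*$$~^*~^*~^* gives the pieces ~^* ~^* ^^ $ $$ ^^ $ $$ ^^ $ $$ ~^* ~^* ^^ $ $$ ^^ $ $$ ^^ $ $$, which concatenate to the answer.

~^*~^*^^$$$^^$$$^^$$$~^*~^*^^$$$^^$$$^^$$$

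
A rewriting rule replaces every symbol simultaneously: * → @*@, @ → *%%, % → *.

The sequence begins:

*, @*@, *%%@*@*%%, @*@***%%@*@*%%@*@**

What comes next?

*%%@*@*%%@*@@*@@*@***%%@*@*%%@*@***%%@*@*%%@*@@*@

Replace each of the 19 characters of @*@***%%@*@*%%@*@** in place — *%% @*@ *%% @*@ @*@ @*@ * * *%% @*@ *%% @*@ * * *%% @*@ *%% @*@ @*@ — and concatenate.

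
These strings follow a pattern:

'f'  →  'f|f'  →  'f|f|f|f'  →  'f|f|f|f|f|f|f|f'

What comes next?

s(k+1) = s(k)·|·s(k) — each term doubles the last with '|' between the halves.
Doubling f|f|f|f|f|f|f|f with '|' between the halves:

f|f|f|f|f|f|f|f|f|f|f|f|f|f|f|f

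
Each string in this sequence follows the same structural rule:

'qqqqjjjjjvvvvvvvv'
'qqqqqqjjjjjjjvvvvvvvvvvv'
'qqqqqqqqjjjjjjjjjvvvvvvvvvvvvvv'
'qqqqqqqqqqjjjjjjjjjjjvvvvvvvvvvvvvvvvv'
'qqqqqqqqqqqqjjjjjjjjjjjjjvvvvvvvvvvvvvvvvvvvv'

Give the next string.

Each string has the form q^{2n} j^{2n+1} v^{3n+2}, where the shown terms are n = 2, 3, 4, 5, 6.
Setting n = 7 gives 14, 15, 23 characters in each block.

qqqqqqqqqqqqqqjjjjjjjjjjjjjjjvvvvvvvvvvvvvvvvvvvvvvv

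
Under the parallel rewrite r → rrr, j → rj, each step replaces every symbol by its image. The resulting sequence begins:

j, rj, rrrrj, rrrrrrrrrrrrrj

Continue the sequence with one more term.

rrrrrrrrrrrrrrrrrrrrrrrrrrrrrrrrrrrrrrrrj

Replace each of the 14 characters of rrrrrrrrrrrrrj in place — rrr rrr rrr rrr rrr rrr rrr rrr rrr rrr rrr rrr rrr rj — and concatenate.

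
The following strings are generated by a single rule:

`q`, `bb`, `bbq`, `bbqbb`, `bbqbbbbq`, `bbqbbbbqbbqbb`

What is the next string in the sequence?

From term 3 onward, concatenate the last term with the second-to-last: bb·q = bbq, bbq·bb = bbqbb, …
Continuing: bbqbbbbqbbqbb · bbqbbbbq gives term 7.

bbqbbbbqbbqbbbbqbbbbq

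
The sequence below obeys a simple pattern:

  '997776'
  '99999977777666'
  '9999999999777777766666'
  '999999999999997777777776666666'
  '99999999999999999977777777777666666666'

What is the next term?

9999999999999999999999777777777777766666666666

Each string has the form 9^{4n-2} 7^{2n+1} 6^{2n-1} (n = 1, 2, …).
At n = 6 the blocks have lengths 22, 13, 11.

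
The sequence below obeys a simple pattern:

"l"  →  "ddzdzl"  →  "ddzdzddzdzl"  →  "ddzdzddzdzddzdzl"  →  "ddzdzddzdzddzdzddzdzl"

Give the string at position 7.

Every step adds ddzdz at the front: s(k+1) = ddzdz·s(k).
From ddzdzddzdzddzdzddzdzl, 2 further steps: ddzdzddzdzddzdzddzdzl → ddzdzddzdzddzdzddzdzddzdzl → (answer).

ddzdzddzdzddzdzddzdzddzdzddzdzl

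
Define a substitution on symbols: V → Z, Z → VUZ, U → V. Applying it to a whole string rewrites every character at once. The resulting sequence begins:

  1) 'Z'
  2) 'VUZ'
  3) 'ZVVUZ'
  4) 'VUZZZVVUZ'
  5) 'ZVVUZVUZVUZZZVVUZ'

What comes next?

VUZZZVVUZZVVUZZVVUZVUZVUZZZVVUZ

φ(ZVVUZVUZVUZZZVVUZ) expands symbol-by-symbol to VUZ Z Z V VUZ Z V VUZ Z V VUZ VUZ VUZ Z Z V VUZ; joining the 17 pieces gives the next term.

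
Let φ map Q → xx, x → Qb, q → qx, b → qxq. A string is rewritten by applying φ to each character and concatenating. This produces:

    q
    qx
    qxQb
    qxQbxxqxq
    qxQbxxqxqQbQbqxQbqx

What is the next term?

Replace each of the 19 characters of qxQbxxqxqQbQbqxQbqx in place — qx Qb xx qxq Qb Qb qx Qb qx xx qxq xx qxq qx Qb xx qxq qx Qb — and concatenate.

qxQbxxqxqQbQbqxQbqxxxqxqxxqxqqxQbxxqxqqxQb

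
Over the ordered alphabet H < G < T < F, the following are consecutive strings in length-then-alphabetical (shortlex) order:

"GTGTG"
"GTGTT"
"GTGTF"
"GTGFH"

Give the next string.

Treat GTGFH as a base-4 numeral over the given alphabet and add one, carrying through any trailing F's.

GTGFG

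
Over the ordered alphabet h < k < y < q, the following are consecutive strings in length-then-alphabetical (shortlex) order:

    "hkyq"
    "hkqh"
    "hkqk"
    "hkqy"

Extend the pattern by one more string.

hkqq

Treat hkqy as a base-4 numeral over the given alphabet and add one, carrying through any trailing q's.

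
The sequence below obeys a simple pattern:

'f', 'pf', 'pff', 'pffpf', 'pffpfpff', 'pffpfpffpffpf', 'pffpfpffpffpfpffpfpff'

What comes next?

Each term (from the third on) is the previous term followed by the one before it: term 3 = pf·f = pff.
The next term joins pffpfpffpffpfpffpfpff and pffpfpffpffpf.

pffpfpffpffpfpffpfpffpffpfpffpffpf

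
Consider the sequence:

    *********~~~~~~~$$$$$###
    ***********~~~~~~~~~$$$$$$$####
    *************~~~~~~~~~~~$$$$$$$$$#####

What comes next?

***************~~~~~~~~~~~~~$$$$$$$$$$$######

Term n consists of 2n+3 *'s, followed by 2n+1 ~'s, followed by 2n-1 $'s, followed by n #'s, where the shown terms are n = 3, 4, 5.
For the next term, n = 6, so the run lengths are 15, 13, 11, 6.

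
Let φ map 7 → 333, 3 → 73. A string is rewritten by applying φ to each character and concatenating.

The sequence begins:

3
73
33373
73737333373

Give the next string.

Expanding 73737333373: 7→333, 3→73, 7→333, 3→73, 7→333, 3→73, 3→73, 3→73, 3→73, 7→333, 3→73. Concatenated: 333 73 333 73 333 73 73 73 73 333 73.

33373333733337373737333373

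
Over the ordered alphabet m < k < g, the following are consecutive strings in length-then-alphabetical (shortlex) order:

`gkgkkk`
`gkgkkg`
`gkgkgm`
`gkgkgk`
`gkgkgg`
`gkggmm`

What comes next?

gkggmk

The successor of gkggmm increments the rightmost position that isn't already g and resets every position after it to m.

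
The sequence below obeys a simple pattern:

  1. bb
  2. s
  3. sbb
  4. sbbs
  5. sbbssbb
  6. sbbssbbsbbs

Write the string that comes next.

sbbssbbsbbssbbssbb

From term 3 onward, concatenate the last term with the second-to-last: s·bb = sbb, sbb·s = sbbs, …
So term 7 is sbbssbbsbbs·sbbssbb.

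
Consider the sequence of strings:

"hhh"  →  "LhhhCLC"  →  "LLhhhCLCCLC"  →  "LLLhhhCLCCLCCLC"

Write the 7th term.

Each term wraps the previous one in L on the left and CLC on the right.
From LLLhhhCLCCLCCLC, 3 further steps: LLLhhhCLCCLCCLC → LLLLhhhCLCCLCCLCCLC → LLLLLhhhCLCCLCCLCCLCCLC → (answer).

LLLLLLhhhCLCCLCCLCCLCCLCCLC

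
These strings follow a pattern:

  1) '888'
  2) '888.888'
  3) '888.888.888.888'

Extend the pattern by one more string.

888.888.888.888.888.888.888.888

s(k+1) = s(k)·.·s(k) — each term doubles the last with '.' between the halves.
So the next term is two copies of 888.888.888.888 with '.' between the halves.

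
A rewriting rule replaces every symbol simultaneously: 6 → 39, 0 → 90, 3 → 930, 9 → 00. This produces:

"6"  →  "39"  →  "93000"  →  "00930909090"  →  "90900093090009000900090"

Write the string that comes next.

Applying the rule to each of the 23 symbols of 90900093090009000900090 gives the pieces 00 90 00 90 90 90 00 930 90 00 90 90 90 00 90 90 90 00 90 90 90 00 90, which concatenate to the answer.

00900090909000930900090909000909090009090900090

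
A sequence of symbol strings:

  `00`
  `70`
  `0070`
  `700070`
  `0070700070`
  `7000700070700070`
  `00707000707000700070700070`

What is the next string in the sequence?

700070007070007000707000707000700070700070

This is a Fibonacci-style word recurrence s(k) = s(k−2)·s(k−1): e.g. 00·70 = 0070.
Continuing: 7000700070700070 · 00707000707000700070700070 gives term 8.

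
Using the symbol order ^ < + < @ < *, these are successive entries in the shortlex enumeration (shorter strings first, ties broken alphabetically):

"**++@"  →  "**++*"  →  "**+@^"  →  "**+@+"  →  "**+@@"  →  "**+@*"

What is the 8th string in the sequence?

**+*+

Stepping forward 2 times from **+@*: **+@* → **+*^, then the target.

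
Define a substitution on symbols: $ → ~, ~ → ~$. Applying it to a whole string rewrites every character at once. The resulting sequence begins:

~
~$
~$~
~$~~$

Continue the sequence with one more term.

~$~~$~$~

Expanding ~$~~$: ~→~$, $→~, ~→~$, ~→~$, $→~. Concatenated: ~$ ~ ~$ ~$ ~.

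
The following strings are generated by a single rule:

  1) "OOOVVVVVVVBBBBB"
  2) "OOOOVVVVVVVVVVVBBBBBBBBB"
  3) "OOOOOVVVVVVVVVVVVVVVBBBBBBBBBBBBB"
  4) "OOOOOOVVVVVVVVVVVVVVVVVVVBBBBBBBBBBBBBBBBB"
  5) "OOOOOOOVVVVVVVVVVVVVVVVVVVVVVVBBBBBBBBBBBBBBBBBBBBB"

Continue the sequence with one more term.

OOOOOOOOVVVVVVVVVVVVVVVVVVVVVVVVVVVBBBBBBBBBBBBBBBBBBBBBBBBB

The n-th term is n+2 O's then 4n+3 V's then 4n+1 B's (n = 1, 2, …).
At n = 6 the blocks have lengths 8, 27, 25.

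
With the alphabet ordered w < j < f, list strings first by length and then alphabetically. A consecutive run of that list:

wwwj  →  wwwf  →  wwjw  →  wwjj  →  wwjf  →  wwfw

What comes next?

wwfj

The successor of wwfw increments the rightmost position that isn't already f and resets every position after it to w.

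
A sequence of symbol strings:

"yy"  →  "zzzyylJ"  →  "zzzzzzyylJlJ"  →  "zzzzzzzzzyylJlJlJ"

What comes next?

zzzzzzzzzzzzyylJlJlJlJ

Each term wraps the previous one in zzz on the left and lJ on the right.
So the next term is zzz·zzzzzzzzzyylJlJlJ·lJ.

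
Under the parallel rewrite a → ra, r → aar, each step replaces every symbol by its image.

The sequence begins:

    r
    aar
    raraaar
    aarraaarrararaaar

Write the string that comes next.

Applying the rule to each of the 17 symbols of aarraaarrararaaar gives the pieces ra ra aar aar ra ra ra aar aar ra aar ra aar ra ra ra aar, which concatenate to the answer.

raraaaraarrararaaaraarraaarraaarrararaaar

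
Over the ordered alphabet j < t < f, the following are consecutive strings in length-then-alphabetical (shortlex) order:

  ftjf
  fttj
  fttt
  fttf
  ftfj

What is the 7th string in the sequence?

Continuing the enumeration 2 steps past ftfj: ftfj → ftft → (answer).

ftff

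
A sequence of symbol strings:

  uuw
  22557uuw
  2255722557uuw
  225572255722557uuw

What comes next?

22557225572255722557uuw

Every step adds 22557 at the front: s(k+1) = 22557·s(k).
So the next term is 22557·225572255722557uuw.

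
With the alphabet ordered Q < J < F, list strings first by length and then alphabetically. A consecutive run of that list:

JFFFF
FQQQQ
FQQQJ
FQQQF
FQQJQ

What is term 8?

Stepping forward 3 times from FQQJQ: FQQJQ → FQQJJ → FQQJF, then the target.

FQQFQ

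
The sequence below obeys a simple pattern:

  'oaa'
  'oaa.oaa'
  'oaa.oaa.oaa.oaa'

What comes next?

Each string is two copies of the previous one joined by '.'.
Doubling oaa.oaa.oaa.oaa with '.' between the halves:

oaa.oaa.oaa.oaa.oaa.oaa.oaa.oaa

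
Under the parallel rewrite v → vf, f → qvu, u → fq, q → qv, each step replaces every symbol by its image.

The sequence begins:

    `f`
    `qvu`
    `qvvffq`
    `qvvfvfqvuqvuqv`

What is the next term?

qvvfvfqvuvfqvuqvvffqqvvffqqvvf

Applying the rule to each of the 14 symbols of qvvfvfqvuqvuqv gives the pieces qv vf vf qvu vf qvu qv vf fq qv vf fq qv vf, which concatenate to the answer.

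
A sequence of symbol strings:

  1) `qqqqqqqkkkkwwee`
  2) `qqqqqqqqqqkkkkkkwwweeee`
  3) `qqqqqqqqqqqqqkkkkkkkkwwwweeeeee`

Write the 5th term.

qqqqqqqqqqqqqqqqqqqkkkkkkkkkkkkwwwwwweeeeeeeeee

Term n consists of 3n+1 q's, followed by 2n k's, followed by n w's, followed by 2n-2 e's, where the shown terms are n = 2, 3, 4.
For term 5, n = 6, so the run lengths are 19, 12, 6, 10.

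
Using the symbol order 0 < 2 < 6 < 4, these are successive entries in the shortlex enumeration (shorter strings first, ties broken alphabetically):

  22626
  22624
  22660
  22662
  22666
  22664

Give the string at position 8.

22642

Stepping forward 2 times from 22664: 22664 → 22640, then the target.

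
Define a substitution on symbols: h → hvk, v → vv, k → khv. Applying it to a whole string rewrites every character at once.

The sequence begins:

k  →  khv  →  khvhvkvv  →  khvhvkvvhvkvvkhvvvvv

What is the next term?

Rewriting the 20 symbols of khvhvkvvhvkvvkhvvvvv one by one yields khv hvk vv hvk vv khv vv vv hvk vv khv vv vv khv hvk vv vv vv vv vv; concatenated:

khvhvkvvhvkvvkhvvvvvhvkvvkhvvvvvkhvhvkvvvvvvvvvv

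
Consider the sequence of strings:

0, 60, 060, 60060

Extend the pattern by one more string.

Each term (from the third on) is the two preceding terms concatenated in order: term 3 = 0·60 = 060.
So term 5 is 060·60060.

06060060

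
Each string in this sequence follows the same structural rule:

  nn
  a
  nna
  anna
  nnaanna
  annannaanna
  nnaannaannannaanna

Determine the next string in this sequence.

annannaannannaannaannannaanna

Each term (from the third on) is the two preceding terms concatenated in order: term 3 = nn·a = nna.
The next term joins annannaanna and nnaannaannannaanna.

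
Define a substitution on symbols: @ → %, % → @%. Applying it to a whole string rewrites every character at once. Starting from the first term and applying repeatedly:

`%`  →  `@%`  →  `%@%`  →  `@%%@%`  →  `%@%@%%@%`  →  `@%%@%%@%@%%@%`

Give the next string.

Replace each of the 13 characters of @%%@%%@%@%%@% in place — % @% @% % @% @% % @% % @% @% % @% — and concatenate.

%@%@%%@%@%%@%%@%@%%@%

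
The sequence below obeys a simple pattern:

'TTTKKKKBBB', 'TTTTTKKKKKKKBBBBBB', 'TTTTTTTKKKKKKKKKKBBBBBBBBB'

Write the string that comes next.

TTTTTTTTTKKKKKKKKKKKKKBBBBBBBBBBBB

The n-th term is 2n+1 T's then 3n+1 K's then 3n B's (n = 1, 2, …).
At n = 4 the blocks have lengths 9, 13, 12.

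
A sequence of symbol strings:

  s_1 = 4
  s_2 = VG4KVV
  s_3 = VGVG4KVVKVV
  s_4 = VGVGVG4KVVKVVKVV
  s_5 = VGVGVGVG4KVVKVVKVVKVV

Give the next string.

s(k+1) = VG·s(k)·KVV, so each term gains VG as a prefix and KVV as a suffix.
Applying this once more to VGVGVGVG4KVVKVVKVVKVV:

VGVGVGVGVG4KVVKVVKVVKVVKVV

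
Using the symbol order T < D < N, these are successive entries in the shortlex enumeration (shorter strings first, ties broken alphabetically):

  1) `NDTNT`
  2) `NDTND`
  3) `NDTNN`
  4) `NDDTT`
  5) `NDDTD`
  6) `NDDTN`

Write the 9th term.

NDDDN

Advancing 3 positions from NDDTN through NDDTN → NDDDT → NDDDD reaches term 9.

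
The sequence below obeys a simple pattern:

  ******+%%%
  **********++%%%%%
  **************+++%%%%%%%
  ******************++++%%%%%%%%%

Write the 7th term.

******************************+++++++%%%%%%%%%%%%%%%

Reading off run lengths: * runs 6, 10, 14, 18; + runs 1, 2, 3, 4; % runs 3, 5, 7, 9 — each is linear in n (n = 1, 2, …).
Setting n = 7 gives 30, 7, 15 characters in each block.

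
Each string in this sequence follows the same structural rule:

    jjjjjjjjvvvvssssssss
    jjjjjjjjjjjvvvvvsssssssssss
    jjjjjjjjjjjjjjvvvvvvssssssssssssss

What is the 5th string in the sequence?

jjjjjjjjjjjjjjjjjjjjvvvvvvvvssssssssssssssssssss

The n-th term is 3n+2 j's then n+2 v's then 3n+2 s's, where the shown terms are n = 2, 3, 4.
At n = 6 the blocks have lengths 20, 8, 20.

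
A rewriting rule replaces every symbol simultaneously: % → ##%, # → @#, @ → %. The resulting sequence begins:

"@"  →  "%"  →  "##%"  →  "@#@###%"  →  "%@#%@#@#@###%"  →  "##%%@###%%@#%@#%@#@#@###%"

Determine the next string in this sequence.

@#@###%##%%@#@#@###%##%%@###%%@###%%@#%@#%@#@#@###%

φ(##%%@###%%@#%@#%@#@#@###%) expands symbol-by-symbol to @# @# ##% ##% % @# @# @# ##% ##% % @# ##% % @# ##% % @# % @# % @# @# @# ##%; joining the 25 pieces gives the next term.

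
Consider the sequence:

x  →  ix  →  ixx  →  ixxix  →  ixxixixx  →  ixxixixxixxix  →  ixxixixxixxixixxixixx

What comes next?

This is a Fibonacci-style word recurrence s(k) = s(k−1)·s(k−2): e.g. ix·x = ixx.
Continuing: ixxixixxixxixixxixixx · ixxixixxixxix gives term 8.

ixxixixxixxixixxixixxixxixixxixxix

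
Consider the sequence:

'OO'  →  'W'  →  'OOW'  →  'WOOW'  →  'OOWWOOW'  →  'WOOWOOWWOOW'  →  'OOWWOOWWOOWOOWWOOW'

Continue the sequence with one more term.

WOOWOOWWOOWOOWWOOWWOOWOOWWOOW

This is a Fibonacci-style word recurrence s(k) = s(k−2)·s(k−1): e.g. OO·W = OOW.
Continuing: WOOWOOWWOOW · OOWWOOWWOOWOOWWOOW gives term 8.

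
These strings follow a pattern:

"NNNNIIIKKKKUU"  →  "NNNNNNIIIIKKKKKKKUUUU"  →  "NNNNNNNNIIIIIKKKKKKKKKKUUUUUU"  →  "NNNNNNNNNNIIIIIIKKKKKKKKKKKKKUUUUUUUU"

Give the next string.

NNNNNNNNNNNNIIIIIIIKKKKKKKKKKKKKKKKUUUUUUUUUU

The n-th term is 2n+2 N's then n+2 I's then 3n+1 K's then 2n U's (n = 1, 2, …).
Setting n = 5 gives 12, 7, 16, 10 characters in each block.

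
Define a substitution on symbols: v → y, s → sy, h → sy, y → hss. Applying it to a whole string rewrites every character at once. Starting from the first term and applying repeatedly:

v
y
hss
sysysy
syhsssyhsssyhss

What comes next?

syhsssysysysyhsssysysysyhsssysysy

φ(syhsssyhsssyhss) expands symbol-by-symbol to sy hss sy sy sy sy hss sy sy sy sy hss sy sy sy; joining the 15 pieces gives the next term.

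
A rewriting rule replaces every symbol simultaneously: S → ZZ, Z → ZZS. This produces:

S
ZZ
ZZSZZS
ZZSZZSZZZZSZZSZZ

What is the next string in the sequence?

Rewriting the 16 symbols of ZZSZZSZZZZSZZSZZ one by one yields ZZS ZZS ZZ ZZS ZZS ZZ ZZS ZZS ZZS ZZS ZZ ZZS ZZS ZZ ZZS ZZS; concatenated:

ZZSZZSZZZZSZZSZZZZSZZSZZSZZSZZZZSZZSZZZZSZZS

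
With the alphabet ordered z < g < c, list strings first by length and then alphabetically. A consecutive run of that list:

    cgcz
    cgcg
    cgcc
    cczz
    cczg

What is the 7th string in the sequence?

Stepping forward 2 times from cczg: cczg → cczc, then the target.

ccgz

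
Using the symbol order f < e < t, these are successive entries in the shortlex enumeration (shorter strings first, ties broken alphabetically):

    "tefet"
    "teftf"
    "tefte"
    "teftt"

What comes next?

teeff

Find the rightmost character of teftt below t, bump it to the next letter, and reset everything to its right to f.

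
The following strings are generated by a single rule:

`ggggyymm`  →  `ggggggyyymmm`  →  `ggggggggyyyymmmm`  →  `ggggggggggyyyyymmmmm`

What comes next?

ggggggggggggyyyyyymmmmmm

Reading off run lengths: g runs 4, 6, 8, 10; y runs 2, 3, 4, 5; m runs 2, 3, 4, 5 — each is linear in n, where the shown terms are n = 2, 3, 4, 5.
At n = 6 the blocks have lengths 12, 6, 6.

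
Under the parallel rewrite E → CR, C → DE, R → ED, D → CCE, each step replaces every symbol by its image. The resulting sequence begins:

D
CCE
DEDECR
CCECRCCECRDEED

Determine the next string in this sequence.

DEDECRDEEDDEDECRDEEDCCECRCRCCE

φ(CCECRCCECRDEED) expands symbol-by-symbol to DE DE CR DE ED DE DE CR DE ED CCE CR CR CCE; joining the 14 pieces gives the next term.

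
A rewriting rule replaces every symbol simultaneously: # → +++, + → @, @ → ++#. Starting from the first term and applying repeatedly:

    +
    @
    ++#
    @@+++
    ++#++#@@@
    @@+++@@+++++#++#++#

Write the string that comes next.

Rewriting the 19 symbols of @@+++@@+++++#++#++# one by one yields ++# ++# @ @ @ ++# ++# @ @ @ @ @ +++ @ @ +++ @ @ +++; concatenated:

++#++#@@@++#++#@@@@@+++@@+++@@+++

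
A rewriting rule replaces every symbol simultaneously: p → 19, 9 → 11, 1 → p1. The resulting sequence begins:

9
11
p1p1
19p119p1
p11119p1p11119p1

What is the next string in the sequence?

φ(p11119p1p11119p1) expands symbol-by-symbol to 19 p1 p1 p1 p1 11 19 p1 19 p1 p1 p1 p1 11 19 p1; joining the 16 pieces gives the next term.

19p1p1p1p11119p119p1p1p1p11119p1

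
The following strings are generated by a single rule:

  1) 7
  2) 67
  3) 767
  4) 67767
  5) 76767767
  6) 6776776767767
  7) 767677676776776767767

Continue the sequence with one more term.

Each term (from the third on) is the two preceding terms concatenated in order: term 3 = 7·67 = 767.
So term 8 is 6776776767767·767677676776776767767.

6776776767767767677676776776767767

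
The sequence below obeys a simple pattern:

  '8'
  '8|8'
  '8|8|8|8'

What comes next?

Each string is two copies of the previous one joined by '|'.
So the next term is two copies of 8|8|8|8 with '|' between the halves.

8|8|8|8|8|8|8|8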